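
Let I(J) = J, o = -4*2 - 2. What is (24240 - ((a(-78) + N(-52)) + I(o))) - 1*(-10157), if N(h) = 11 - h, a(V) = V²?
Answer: 28260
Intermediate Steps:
o = -10 (o = -8 - 2 = -10)
(24240 - ((a(-78) + N(-52)) + I(o))) - 1*(-10157) = (24240 - (((-78)² + (11 - 1*(-52))) - 10)) - 1*(-10157) = (24240 - ((6084 + (11 + 52)) - 10)) + 10157 = (24240 - ((6084 + 63) - 10)) + 10157 = (24240 - (6147 - 10)) + 10157 = (24240 - 1*6137) + 10157 = (24240 - 6137) + 10157 = 18103 + 10157 = 28260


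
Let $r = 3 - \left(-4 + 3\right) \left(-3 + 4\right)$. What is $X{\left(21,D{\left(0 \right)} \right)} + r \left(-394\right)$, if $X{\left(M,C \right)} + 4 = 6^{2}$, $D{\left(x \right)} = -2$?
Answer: $-1544$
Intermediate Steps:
$r = 4$ ($r = 3 - \left(-1\right) 1 = 3 - -1 = 3 + 1 = 4$)
$X{\left(M,C \right)} = 32$ ($X{\left(M,C \right)} = -4 + 6^{2} = -4 + 36 = 32$)
$X{\left(21,D{\left(0 \right)} \right)} + r \left(-394\right) = 32 + 4 \left(-394\right) = 32 - 1576 = -1544$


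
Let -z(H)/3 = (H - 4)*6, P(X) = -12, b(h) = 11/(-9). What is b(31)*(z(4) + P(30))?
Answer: 44/3 ≈ 14.667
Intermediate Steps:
b(h) = -11/9 (b(h) = 11*(-⅑) = -11/9)
z(H) = 72 - 18*H (z(H) = -3*(H - 4)*6 = -3*(-4 + H)*6 = -3*(-24 + 6*H) = 72 - 18*H)
b(31)*(z(4) + P(30)) = -11*((72 - 18*4) - 12)/9 = -11*((72 - 72) - 12)/9 = -11*(0 - 12)/9 = -11/9*(-12) = 44/3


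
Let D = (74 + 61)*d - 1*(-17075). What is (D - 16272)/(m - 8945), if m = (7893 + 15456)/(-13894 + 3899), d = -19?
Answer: 8805595/44714312 ≈ 0.19693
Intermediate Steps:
m = -23349/9995 (m = 23349/(-9995) = 23349*(-1/9995) = -23349/9995 ≈ -2.3361)
D = 14510 (D = (74 + 61)*(-19) - 1*(-17075) = 135*(-19) + 17075 = -2565 + 17075 = 14510)
(D - 16272)/(m - 8945) = (14510 - 16272)/(-23349/9995 - 8945) = -1762/(-89428624/9995) = -1762*(-9995/89428624) = 8805595/44714312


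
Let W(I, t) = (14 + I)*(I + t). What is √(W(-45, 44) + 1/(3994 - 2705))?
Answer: 6*√1430790/1289 ≈ 5.5678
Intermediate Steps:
√(W(-45, 44) + 1/(3994 - 2705)) = √(((-45)² + 14*(-45) + 14*44 - 45*44) + 1/(3994 - 2705)) = √((2025 - 630 + 616 - 1980) + 1/1289) = √(31 + 1/1289) = √(39960/1289) = 6*√1430790/1289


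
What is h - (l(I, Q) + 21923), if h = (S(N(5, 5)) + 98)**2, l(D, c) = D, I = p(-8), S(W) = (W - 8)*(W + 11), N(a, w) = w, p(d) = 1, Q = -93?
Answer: -19424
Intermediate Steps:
S(W) = (-8 + W)*(11 + W)
I = 1
h = 2500 (h = ((-88 + 5**2 + 3*5) + 98)**2 = ((-88 + 25 + 15) + 98)**2 = (-48 + 98)**2 = 50**2 = 2500)
h - (l(I, Q) + 21923) = 2500 - (1 + 21923) = 2500 - 1*21924 = 2500 - 21924 = -19424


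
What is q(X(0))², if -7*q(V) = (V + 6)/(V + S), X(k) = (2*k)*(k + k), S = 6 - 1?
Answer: 36/1225 ≈ 0.029388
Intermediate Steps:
S = 5
X(k) = 4*k² (X(k) = (2*k)*(2*k) = 4*k²)
q(V) = -(6 + V)/(7*(5 + V)) (q(V) = -(V + 6)/(7*(V + 5)) = -(6 + V)/(7*(5 + V)))
q(X(0))² = ((-6 - 4*0²)/(7*(5 + 4*0²)))² = ((-6 - 4*0)/(7*(5 + 4*0)))² = ((-6 - 1*0)/(7*(5 + 0)))² = ((⅐)*(-6 + 0)/5)² = ((⅐)*(⅕)*(-6))² = (-6/35)² = 36/1225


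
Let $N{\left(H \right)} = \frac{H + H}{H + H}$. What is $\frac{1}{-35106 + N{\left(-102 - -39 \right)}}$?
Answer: $- \frac{1}{35105} \approx -2.8486 \cdot 10^{-5}$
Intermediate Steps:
$N{\left(H \right)} = 1$ ($N{\left(H \right)} = \frac{2 H}{2 H} = 2 H \frac{1}{2 H} = 1$)
$\frac{1}{-35106 + N{\left(-102 - -39 \right)}} = \frac{1}{-35106 + 1} = \frac{1}{-35105} = - \frac{1}{35105}$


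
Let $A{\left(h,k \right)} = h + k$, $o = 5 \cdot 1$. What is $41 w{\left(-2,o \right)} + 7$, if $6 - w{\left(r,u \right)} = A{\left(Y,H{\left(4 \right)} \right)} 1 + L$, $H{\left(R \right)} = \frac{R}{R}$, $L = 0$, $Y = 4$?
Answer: $48$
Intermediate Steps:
$H{\left(R \right)} = 1$
$o = 5$
$w{\left(r,u \right)} = 1$ ($w{\left(r,u \right)} = 6 - \left(\left(4 + 1\right) 1 + 0\right) = 6 - \left(5 \cdot 1 + 0\right) = 6 - \left(5 + 0\right) = 6 - 5 = 1$)
$41 w{\left(-2,o \right)} + 7 = 41 \cdot 1 + 7 = 41 + 7 = 48$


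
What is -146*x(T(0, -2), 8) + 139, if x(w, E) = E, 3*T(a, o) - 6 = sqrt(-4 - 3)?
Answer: -1029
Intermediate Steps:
T(a, o) = 2 + I*sqrt(7)/3 (T(a, o) = 2 + sqrt(-4 - 3)/3 = 2 + sqrt(-7)/3 = 2 + (I*sqrt(7))/3 = 2 + I*sqrt(7)/3)
-146*x(T(0, -2), 8) + 139 = -146*8 + 139 = -1168 + 139 = -1029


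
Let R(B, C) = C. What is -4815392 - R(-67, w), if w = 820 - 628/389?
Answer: -1873505840/389 ≈ -4.8162e+6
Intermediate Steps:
w = 318352/389 (w = 820 - 628/389 = 318352/389 ≈ 818.39)
-4815392 - R(-67, w) = -4815392 - 1*318352/389 = -4815392 - 318352/389 = -1873505840/389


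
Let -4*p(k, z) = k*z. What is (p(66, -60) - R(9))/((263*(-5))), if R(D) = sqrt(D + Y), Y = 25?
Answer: -198/263 + sqrt(34)/1315 ≈ -0.74842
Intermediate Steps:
p(k, z) = -k*z/4
R(D) = sqrt(25 + D) (R(D) = sqrt(D + 25) = sqrt(25 + D))
(p(66, -60) - R(9))/((263*(-5))) = (-1/4*66*(-60) - sqrt(25 + 9))/((263*(-5))) = (990 - sqrt(34))/(-1315) = (990 - sqrt(34))*(-1/1315) = -198/263 + sqrt(34)/1315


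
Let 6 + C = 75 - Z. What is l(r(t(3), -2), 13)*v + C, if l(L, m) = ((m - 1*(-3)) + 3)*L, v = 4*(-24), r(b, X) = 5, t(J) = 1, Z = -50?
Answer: -9001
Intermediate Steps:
v = -96
l(L, m) = L*(6 + m) (l(L, m) = ((m + 3) + 3)*L = ((3 + m) + 3)*L = (6 + m)*L = L*(6 + m))
C = 119 (C = -6 + (75 - 1*(-50)) = -6 + (75 + 50) = -6 + 125 = 119)
l(r(t(3), -2), 13)*v + C = (5*(6 + 13))*(-96) + 119 = (5*19)*(-96) + 119 = 95*(-96) + 119 = -9120 + 119 = -9001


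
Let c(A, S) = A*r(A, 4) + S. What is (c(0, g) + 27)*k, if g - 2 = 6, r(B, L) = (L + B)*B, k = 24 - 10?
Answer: 490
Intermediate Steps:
k = 14
r(B, L) = B*(B + L) (r(B, L) = (B + L)*B = B*(B + L))
g = 8 (g = 2 + 6 = 8)
c(A, S) = S + A²*(4 + A) (c(A, S) = A*(A*(A + 4)) + S = A*(A*(4 + A)) + S = A²*(4 + A) + S = S + A²*(4 + A))
(c(0, g) + 27)*k = ((8 + 0²*(4 + 0)) + 27)*14 = ((8 + 0*4) + 27)*14 = ((8 + 0) + 27)*14 = (8 + 27)*14 = 35*14 = 490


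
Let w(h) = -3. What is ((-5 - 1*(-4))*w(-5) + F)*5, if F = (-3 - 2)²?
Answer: 140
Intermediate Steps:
F = 25 (F = (-5)² = 25)
((-5 - 1*(-4))*w(-5) + F)*5 = ((-5 - 1*(-4))*(-3) + 25)*5 = ((-5 + 4)*(-3) + 25)*5 = (-1*(-3) + 25)*5 = (3 + 25)*5 = 28*5 = 140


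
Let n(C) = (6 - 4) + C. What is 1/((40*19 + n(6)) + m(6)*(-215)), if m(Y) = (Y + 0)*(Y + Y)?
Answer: -1/14712 ≈ -6.7972e-5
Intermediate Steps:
n(C) = 2 + C
m(Y) = 2*Y**2 (m(Y) = Y*(2*Y) = 2*Y**2)
1/((40*19 + n(6)) + m(6)*(-215)) = 1/((40*19 + (2 + 6)) + (2*6**2)*(-215)) = 1/((760 + 8) + (2*36)*(-215)) = 1/(768 + 72*(-215)) = 1/(768 - 15480) = 1/(-14712) = -1/14712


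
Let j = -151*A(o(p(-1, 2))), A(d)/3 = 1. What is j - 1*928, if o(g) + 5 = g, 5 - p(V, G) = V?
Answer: -1381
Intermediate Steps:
p(V, G) = 5 - V
o(g) = -5 + g
A(d) = 3 (A(d) = 3*1 = 3)
j = -453 (j = -151*3 = -453)
j - 1*928 = -453 - 1*928 = -453 - 928 = -1381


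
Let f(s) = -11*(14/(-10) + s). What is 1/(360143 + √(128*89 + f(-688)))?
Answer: 1800715/648514807368 - √474385/648514807368 ≈ 2.7756e-6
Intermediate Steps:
f(s) = 77/5 - 11*s (f(s) = -11*(14*(-⅒) + s) = -11*(-7/5 + s) = 77/5 - 11*s)
1/(360143 + √(128*89 + f(-688))) = 1/(360143 + √(128*89 + (77/5 - 11*(-688)))) = 1/(360143 + √(11392 + (77/5 + 7568))) = 1/(360143 + √(11392 + 37917/5)) = 1/(360143 + √(94877/5)) = 1/(360143 + √474385/5)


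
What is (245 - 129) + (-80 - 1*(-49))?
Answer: 85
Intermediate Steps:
(245 - 129) + (-80 - 1*(-49)) = 116 + (-80 + 49) = 116 - 31 = 85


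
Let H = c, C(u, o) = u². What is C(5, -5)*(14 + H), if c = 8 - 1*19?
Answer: 75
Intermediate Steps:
c = -11 (c = 8 - 19 = -11)
H = -11
C(5, -5)*(14 + H) = 5²*(14 - 11) = 25*3 = 75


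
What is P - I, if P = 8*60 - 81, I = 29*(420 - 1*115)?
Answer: -8446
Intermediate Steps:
I = 8845 (I = 29*(420 - 115) = 29*305 = 8845)
P = 399 (P = 480 - 81 = 399)
P - I = 399 - 1*8845 = 399 - 8845 = -8446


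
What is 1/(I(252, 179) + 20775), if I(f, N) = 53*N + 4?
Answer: 1/30266 ≈ 3.3040e-5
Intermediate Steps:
I(f, N) = 4 + 53*N
1/(I(252, 179) + 20775) = 1/((4 + 53*179) + 20775) = 1/((4 + 9487) + 20775) = 1/(9491 + 20775) = 1/30266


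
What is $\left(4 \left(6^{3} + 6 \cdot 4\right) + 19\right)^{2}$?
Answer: $958441$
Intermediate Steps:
$\left(4 \left(6^{3} + 6 \cdot 4\right) + 19\right)^{2} = \left(4 \left(216 + 24\right) + 19\right)^{2} = \left(4 \cdot 240 + 19\right)^{2} = \left(960 + 19\right)^{2} = 979^{2} = 958441$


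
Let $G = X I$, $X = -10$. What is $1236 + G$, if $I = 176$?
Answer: $-524$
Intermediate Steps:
$G = -1760$ ($G = \left(-10\right) 176 = -1760$)
$1236 + G = 1236 - 1760 = -524$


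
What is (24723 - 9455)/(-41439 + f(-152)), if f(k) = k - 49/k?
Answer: -2320736/6321783 ≈ -0.36710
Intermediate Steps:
f(k) = k - 49/k
(24723 - 9455)/(-41439 + f(-152)) = (24723 - 9455)/(-41439 + (-152 - 49/(-152))) = 15268/(-41439 + (-152 - 49*(-1/152))) = 15268/(-41439 + (-152 + 49/152)) = 15268/(-41439 - 23055/152) = 15268/(-6321783/152) = 15268*(-152/6321783) = -2320736/6321783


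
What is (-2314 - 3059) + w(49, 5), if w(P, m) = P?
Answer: -5324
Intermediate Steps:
(-2314 - 3059) + w(49, 5) = (-2314 - 3059) + 49 = -5373 + 49 = -5324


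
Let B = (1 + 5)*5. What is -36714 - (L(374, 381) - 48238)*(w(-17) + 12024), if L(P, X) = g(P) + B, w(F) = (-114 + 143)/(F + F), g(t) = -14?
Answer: 9855639219/17 ≈ 5.7974e+8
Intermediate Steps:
B = 30 (B = 6*5 = 30)
w(F) = 29/(2*F) (w(F) = 29/((2*F)) = 29*(1/(2*F)) = 29/(2*F))
L(P, X) = 16 (L(P, X) = -14 + 30 = 16)
-36714 - (L(374, 381) - 48238)*(w(-17) + 12024) = -36714 - (16 - 48238)*((29/2)/(-17) + 12024) = -36714 - (-48222)*((29/2)*(-1/17) + 12024) = -36714 - (-48222)*(-29/34 + 12024) = -36714 - (-48222)*408787/34 = -36714 - 1*(-9856263357/17) = -36714 + 9856263357/17 = 9855639219/17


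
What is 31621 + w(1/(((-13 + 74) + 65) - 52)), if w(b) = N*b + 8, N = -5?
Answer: 2340541/74 ≈ 31629.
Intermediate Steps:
w(b) = 8 - 5*b (w(b) = -5*b + 8 = 8 - 5*b)
31621 + w(1/(((-13 + 74) + 65) - 52)) = 31621 + (8 - 5/(((-13 + 74) + 65) - 52)) = 31621 + (8 - 5/((61 + 65) - 52)) = 31621 + (8 - 5/(126 - 52)) = 31621 + (8 - 5/74) = 31621 + 587/74 = 2340541/74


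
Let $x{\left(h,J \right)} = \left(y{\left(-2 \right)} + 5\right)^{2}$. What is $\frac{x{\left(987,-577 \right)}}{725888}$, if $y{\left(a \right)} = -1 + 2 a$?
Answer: $0$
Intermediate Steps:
$x{\left(h,J \right)} = 0$ ($x{\left(h,J \right)} = \left(\left(-1 + 2 \left(-2\right)\right) + 5\right)^{2} = \left(\left(-1 - 4\right) + 5\right)^{2} = \left(-5 + 5\right)^{2} = 0^{2} = 0$)
$\frac{x{\left(987,-577 \right)}}{725888} = \frac{0}{725888} = 0 \cdot \frac{1}{725888} = 0$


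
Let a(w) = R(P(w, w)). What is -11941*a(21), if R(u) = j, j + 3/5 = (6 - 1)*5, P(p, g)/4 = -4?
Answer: -1456802/5 ≈ -2.9136e+5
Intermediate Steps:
P(p, g) = -16 (P(p, g) = 4*(-4) = -16)
j = 122/5 (j = -⅗ + (6 - 1)*5 = -⅗ + 5*5 = -⅗ + 25 = 122/5 ≈ 24.400)
R(u) = 122/5
a(w) = 122/5
-11941*a(21) = -11941*122/5 = -1456802/5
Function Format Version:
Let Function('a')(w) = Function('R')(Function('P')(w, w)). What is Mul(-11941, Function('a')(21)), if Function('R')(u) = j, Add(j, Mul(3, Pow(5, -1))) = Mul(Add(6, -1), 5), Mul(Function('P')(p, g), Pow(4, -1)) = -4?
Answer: Rational(-1456802, 5) ≈ -2.9136e+5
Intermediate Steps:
Function('P')(p, g) = -16 (Function('P')(p, g) = Mul(4, -4) = -16)
j = Rational(122, 5) (j = Add(Rational(-3, 5), Mul(Add(6, -1), 5)) = Add(Rational(-3, 5), Mul(5, 5)) = Add(Rational(-3, 5), 25) = Rational(122, 5) ≈ 24.400)
Function('R')(u) = Rational(122, 5)
Function('a')(w) = Rational(122, 5)
Mul(-11941, Function('a')(21)) = Mul(-11941, Rational(122, 5)) = Rational(-1456802, 5)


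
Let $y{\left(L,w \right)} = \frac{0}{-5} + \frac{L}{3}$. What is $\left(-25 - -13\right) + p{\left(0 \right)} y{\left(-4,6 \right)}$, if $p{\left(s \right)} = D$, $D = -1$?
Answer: $- \frac{32}{3} \approx -10.667$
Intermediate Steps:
$p{\left(s \right)} = -1$
$y{\left(L,w \right)} = \frac{L}{3}$ ($y{\left(L,w \right)} = 0 \left(- \frac{1}{5}\right) + L \frac{1}{3} = 0 + \frac{L}{3} = \frac{L}{3}$)
$\left(-25 - -13\right) + p{\left(0 \right)} y{\left(-4,6 \right)} = \left(-25 - -13\right) - \frac{1}{3} \left(-4\right) = \left(-25 + 13\right) - - \frac{4}{3} = -12 + \frac{4}{3} = - \frac{32}{3}$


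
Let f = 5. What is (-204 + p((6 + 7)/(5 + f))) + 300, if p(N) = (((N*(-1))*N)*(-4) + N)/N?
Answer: 511/5 ≈ 102.20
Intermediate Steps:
p(N) = (N + 4*N²)/N (p(N) = (((-N)*N)*(-4) + N)/N = (-N²*(-4) + N)/N = (4*N² + N)/N = (N + 4*N²)/N)
(-204 + p((6 + 7)/(5 + f))) + 300 = (-204 + (1 + 4*((6 + 7)/(5 + 5)))) + 300 = (-204 + (1 + 4*(13/10))) + 300 = (-204 + (1 + 26/5)) + 300 = (-204 + 31/5) + 300 = -989/5 + 300 = 511/5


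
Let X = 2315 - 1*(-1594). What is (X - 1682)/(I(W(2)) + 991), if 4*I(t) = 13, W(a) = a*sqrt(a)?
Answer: 8908/3977 ≈ 2.2399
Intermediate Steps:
X = 3909 (X = 2315 + 1594 = 3909)
W(a) = a**(3/2)
I(t) = 13/4 (I(t) = (1/4)*13 = 13/4)
(X - 1682)/(I(W(2)) + 991) = (3909 - 1682)/(13/4 + 991) = 2227/(3977/4) = 2227*(4/3977) = 8908/3977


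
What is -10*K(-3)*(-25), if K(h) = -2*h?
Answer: 1500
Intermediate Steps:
-10*K(-3)*(-25) = -(-20)*(-3)*(-25) = -10*6*(-25) = -60*(-25) = 1500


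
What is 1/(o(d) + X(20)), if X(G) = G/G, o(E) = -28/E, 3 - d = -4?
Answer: -⅓ ≈ -0.33333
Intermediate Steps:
d = 7 (d = 3 - 1*(-4) = 3 + 4 = 7)
X(G) = 1
1/(o(d) + X(20)) = 1/(-28/7 + 1) = 1/(-28*⅐ + 1) = 1/(-4 + 1) = 1/(-3) = -⅓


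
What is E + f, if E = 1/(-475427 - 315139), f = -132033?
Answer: -104380800679/790566 ≈ -1.3203e+5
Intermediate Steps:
E = -1/790566 (E = 1/(-790566) = -1/790566 ≈ -1.2649e-6)
E + f = -1/790566 - 132033 = -104380800679/790566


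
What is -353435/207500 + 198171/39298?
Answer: 2723119387/815433500 ≈ 3.3395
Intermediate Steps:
-353435/207500 + 198171/39298 = -353435*1/207500 + 198171*(1/39298) = -70687/41500 + 198171/39298 = 2723119387/815433500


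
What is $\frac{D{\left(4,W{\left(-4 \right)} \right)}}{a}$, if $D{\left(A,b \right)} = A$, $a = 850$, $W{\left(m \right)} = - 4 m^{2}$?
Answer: $\frac{2}{425} \approx 0.0047059$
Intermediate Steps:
$\frac{D{\left(4,W{\left(-4 \right)} \right)}}{a} = \frac{4}{850} = 4 \cdot \frac{1}{850} = \frac{2}{425}$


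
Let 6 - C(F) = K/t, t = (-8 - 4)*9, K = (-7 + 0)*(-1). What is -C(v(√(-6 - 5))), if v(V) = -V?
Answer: -655/108 ≈ -6.0648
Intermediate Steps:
K = 7 (K = -7*(-1) = 7)
t = -108 (t = -12*9 = -108)
C(F) = 655/108 (C(F) = 6 - 7/(-108) = 6 - 7*(-1)/108 = 6 - 1*(-7/108) = 6 + 7/108 = 655/108)
-C(v(√(-6 - 5))) = -1*655/108 = -655/108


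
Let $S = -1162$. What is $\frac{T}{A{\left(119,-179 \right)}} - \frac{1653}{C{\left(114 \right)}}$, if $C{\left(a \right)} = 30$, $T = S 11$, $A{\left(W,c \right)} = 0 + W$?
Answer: $- \frac{27627}{170} \approx -162.51$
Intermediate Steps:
$A{\left(W,c \right)} = W$
$T = -12782$ ($T = \left(-1162\right) 11 = -12782$)
$\frac{T}{A{\left(119,-179 \right)}} - \frac{1653}{C{\left(114 \right)}} = - \frac{12782}{119} - \frac{1653}{30} = \left(-12782\right) \frac{1}{119} - \frac{551}{10} = - \frac{1826}{17} - \frac{551}{10} = - \frac{27627}{170}$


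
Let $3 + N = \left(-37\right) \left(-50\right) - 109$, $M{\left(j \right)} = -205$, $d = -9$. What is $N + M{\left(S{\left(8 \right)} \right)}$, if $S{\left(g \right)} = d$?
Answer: $1533$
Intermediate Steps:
$S{\left(g \right)} = -9$
$N = 1738$ ($N = -3 - -1741 = -3 + \left(1850 - 109\right) = -3 + 1741 = 1738$)
$N + M{\left(S{\left(8 \right)} \right)} = 1738 - 205 = 1533$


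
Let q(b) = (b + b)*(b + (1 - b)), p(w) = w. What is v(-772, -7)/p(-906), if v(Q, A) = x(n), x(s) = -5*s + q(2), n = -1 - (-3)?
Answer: 1/151 ≈ 0.0066225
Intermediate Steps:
q(b) = 2*b (q(b) = (2*b)*1 = 2*b)
n = 2 (n = -1 - 1*(-3) = -1 + 3 = 2)
x(s) = 4 - 5*s (x(s) = -5*s + 2*2 = -5*s + 4 = 4 - 5*s)
v(Q, A) = -6 (v(Q, A) = 4 - 5*2 = 4 - 10 = -6)
v(-772, -7)/p(-906) = -6/(-906) = -6*(-1/906) = 1/151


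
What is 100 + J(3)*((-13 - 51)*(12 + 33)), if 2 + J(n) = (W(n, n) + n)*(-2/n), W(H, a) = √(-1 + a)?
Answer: 11620 + 1920*√2 ≈ 14335.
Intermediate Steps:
J(n) = -2 - 2*(n + √(-1 + n))/n (J(n) = -2 + (√(-1 + n) + n)*(-2/n) = -2 + (n + √(-1 + n))*(-2/n) = -2 - 2*(n + √(-1 + n))/n)
100 + J(3)*((-13 - 51)*(12 + 33)) = 100 + (-4 - 2*√(-1 + 3)/3)*((-13 - 51)*(12 + 33)) = 100 + (-4 - 2*⅓*√2)*(-64*45) = 100 + (-4 - 2*√2/3)*(-2880) = 100 + (11520 + 1920*√2) = 11620 + 1920*√2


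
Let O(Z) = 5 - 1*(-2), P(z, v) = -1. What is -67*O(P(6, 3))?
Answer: -469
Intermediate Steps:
O(Z) = 7 (O(Z) = 5 + 2 = 7)
-67*O(P(6, 3)) = -67*7 = -469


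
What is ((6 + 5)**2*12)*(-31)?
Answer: -45012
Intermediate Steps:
((6 + 5)**2*12)*(-31) = (11**2*12)*(-31) = (121*12)*(-31) = 1452*(-31) = -45012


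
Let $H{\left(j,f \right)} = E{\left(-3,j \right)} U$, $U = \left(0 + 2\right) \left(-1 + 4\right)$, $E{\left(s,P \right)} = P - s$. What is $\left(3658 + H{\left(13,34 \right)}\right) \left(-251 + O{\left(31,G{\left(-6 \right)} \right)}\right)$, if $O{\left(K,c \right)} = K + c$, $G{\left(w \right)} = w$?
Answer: $-848404$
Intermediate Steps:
$U = 6$ ($U = 2 \cdot 3 = 6$)
$H{\left(j,f \right)} = 18 + 6 j$ ($H{\left(j,f \right)} = \left(j - -3\right) 6 = \left(j + 3\right) 6 = \left(3 + j\right) 6 = 18 + 6 j$)
$\left(3658 + H{\left(13,34 \right)}\right) \left(-251 + O{\left(31,G{\left(-6 \right)} \right)}\right) = \left(3658 + \left(18 + 6 \cdot 13\right)\right) \left(-251 + \left(31 - 6\right)\right) = \left(3658 + \left(18 + 78\right)\right) \left(-251 + 25\right) = \left(3658 + 96\right) \left(-226\right) = 3754 \left(-226\right) = -848404$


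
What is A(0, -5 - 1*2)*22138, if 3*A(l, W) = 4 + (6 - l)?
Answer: 221380/3 ≈ 73793.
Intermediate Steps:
A(l, W) = 10/3 - l/3 (A(l, W) = (4 + (6 - l))/3 = (10 - l)/3 = 10/3 - l/3)
A(0, -5 - 1*2)*22138 = (10/3 - ⅓*0)*22138 = (10/3 + 0)*22138 = (10/3)*22138 = 221380/3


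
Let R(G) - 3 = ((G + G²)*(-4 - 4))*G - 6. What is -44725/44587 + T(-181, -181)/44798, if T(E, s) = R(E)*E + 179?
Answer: -190361326315608/998704213 ≈ -1.9061e+5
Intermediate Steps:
R(G) = -3 + G*(-8*G - 8*G²) (R(G) = 3 + (((G + G²)*(-4 - 4))*G - 6) = 3 + (((G + G²)*(-8))*G - 6) = 3 + ((-8*G - 8*G²)*G - 6) = 3 + (G*(-8*G - 8*G²) - 6) = 3 + (-6 + G*(-8*G - 8*G²)) = -3 + G*(-8*G - 8*G²))
T(E, s) = 179 + E*(-3 - 8*E² - 8*E³) (T(E, s) = (-3 - 8*E² - 8*E³)*E + 179 = E*(-3 - 8*E² - 8*E³) + 179 = 179 + E*(-3 - 8*E² - 8*E³))
-44725/44587 + T(-181, -181)/44798 = -44725/44587 + (179 - 1*(-181)*(3 + 8*(-181)² + 8*(-181)³))/44798 = -44725*1/44587 + (179 - 1*(-181)*(3 + 8*32761 + 8*(-5929741)))*(1/44798) = -44725/44587 + (179 - 1*(-181)*(3 + 262088 - 47437928))*(1/44798) = -44725/44587 + (179 - 1*(-181)*(-47175837))*(1/44798) = -44725/44587 + (179 - 8538826497)*(1/44798) = -44725/44587 - 8538826318*1/44798 = -44725/44587 - 4269413159/22399 = -190361326315608/998704213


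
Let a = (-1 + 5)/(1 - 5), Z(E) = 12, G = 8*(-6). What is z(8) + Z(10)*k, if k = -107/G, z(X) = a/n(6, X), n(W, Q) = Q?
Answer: 213/8 ≈ 26.625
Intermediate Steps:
G = -48
a = -1 (a = 4/(-4) = 4*(-¼) = -1)
z(X) = -1/X
k = 107/48 (k = -107/(-48) = -107*(-1/48) = 107/48 ≈ 2.2292)
z(8) + Z(10)*k = -1/8 + 12*(107/48) = -1*⅛ + 107/4 = -⅛ + 107/4 = 213/8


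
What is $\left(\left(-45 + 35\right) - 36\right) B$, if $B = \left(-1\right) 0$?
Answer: $0$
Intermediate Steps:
$B = 0$
$\left(\left(-45 + 35\right) - 36\right) B = \left(\left(-45 + 35\right) - 36\right) 0 = \left(-10 - 36\right) 0 = \left(-46\right) 0 = 0$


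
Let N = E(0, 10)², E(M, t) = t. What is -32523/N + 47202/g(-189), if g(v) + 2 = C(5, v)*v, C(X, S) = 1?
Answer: -10932093/19100 ≈ -572.36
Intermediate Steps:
g(v) = -2 + v (g(v) = -2 + 1*v = -2 + v)
N = 100 (N = 10² = 100)
-32523/N + 47202/g(-189) = -32523/100 + 47202/(-2 - 189) = -32523*1/100 + 47202/(-191) = -32523/100 + 47202*(-1/191) = -32523/100 - 47202/191 = -10932093/19100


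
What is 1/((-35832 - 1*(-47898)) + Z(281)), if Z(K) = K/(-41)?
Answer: 41/494425 ≈ 8.2925e-5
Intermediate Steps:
Z(K) = -K/41 (Z(K) = K*(-1/41) = -K/41)
1/((-35832 - 1*(-47898)) + Z(281)) = 1/((-35832 - 1*(-47898)) - 1/41*281) = 1/((-35832 + 47898) - 281/41) = 1/(12066 - 281/41) = 1/(494425/41) = 41/494425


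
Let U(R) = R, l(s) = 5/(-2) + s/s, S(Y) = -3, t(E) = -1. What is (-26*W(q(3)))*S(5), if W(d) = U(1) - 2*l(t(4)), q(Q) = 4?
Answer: 312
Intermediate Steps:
l(s) = -3/2 (l(s) = 5*(-½) + 1 = -5/2 + 1 = -3/2)
W(d) = 4 (W(d) = 1 - 2*(-3/2) = 1 + 3 = 4)
(-26*W(q(3)))*S(5) = -26*4*(-3) = -104*(-3) = 312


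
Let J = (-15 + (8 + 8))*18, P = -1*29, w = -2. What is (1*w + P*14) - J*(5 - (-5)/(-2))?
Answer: -453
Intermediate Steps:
P = -29
J = 18 (J = (-15 + 16)*18 = 1*18 = 18)
(1*w + P*14) - J*(5 - (-5)/(-2)) = (1*(-2) - 29*14) - 18*(5 - (-5)/(-2)) = (-2 - 406) - 18*(5 - (-5)*(-1)/2) = -408 - 18*(5 - 1*5/2) = -408 - 18*(5 - 5/2) = -408 - 18*5/2 = -408 - 1*45 = -408 - 45 = -453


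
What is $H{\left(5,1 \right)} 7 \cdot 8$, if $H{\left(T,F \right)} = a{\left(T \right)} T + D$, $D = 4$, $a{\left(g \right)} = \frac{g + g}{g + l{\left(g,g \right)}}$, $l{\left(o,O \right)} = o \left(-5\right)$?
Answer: $84$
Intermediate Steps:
$l{\left(o,O \right)} = - 5 o$
$a{\left(g \right)} = - \frac{1}{2}$ ($a{\left(g \right)} = \frac{g + g}{g - 5 g} = \frac{2 g}{\left(-4\right) g} = 2 g \left(- \frac{1}{4 g}\right) = - \frac{1}{2}$)
$H{\left(T,F \right)} = 4 - \frac{T}{2}$ ($H{\left(T,F \right)} = - \frac{T}{2} + 4 = 4 - \frac{T}{2}$)
$H{\left(5,1 \right)} 7 \cdot 8 = \left(4 - \frac{5}{2}\right) 7 \cdot 8 = \frac{3}{2} \cdot 7 \cdot 8 = \frac{21}{2} \cdot 8 = 84$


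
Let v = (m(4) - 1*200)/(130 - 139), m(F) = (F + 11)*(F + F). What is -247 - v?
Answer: -2303/9 ≈ -255.89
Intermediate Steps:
m(F) = 2*F*(11 + F) (m(F) = (11 + F)*(2*F) = 2*F*(11 + F))
v = 80/9 (v = (2*4*(11 + 4) - 1*200)/(130 - 139) = (2*4*15 - 200)/(-9) = (120 - 200)*(-⅑) = -80*(-⅑) = 80/9 ≈ 8.8889)
-247 - v = -247 - 1*80/9 = -247 - 80/9 = -2303/9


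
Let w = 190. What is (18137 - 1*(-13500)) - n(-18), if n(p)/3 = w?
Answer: 31067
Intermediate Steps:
n(p) = 570 (n(p) = 3*190 = 570)
(18137 - 1*(-13500)) - n(-18) = (18137 - 1*(-13500)) - 1*570 = (18137 + 13500) - 570 = 31637 - 570 = 31067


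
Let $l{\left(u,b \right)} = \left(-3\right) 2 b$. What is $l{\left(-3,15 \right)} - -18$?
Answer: $-72$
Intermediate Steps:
$l{\left(u,b \right)} = - 6 b$
$l{\left(-3,15 \right)} - -18 = \left(-6\right) 15 - -18 = -90 + 18 = -72$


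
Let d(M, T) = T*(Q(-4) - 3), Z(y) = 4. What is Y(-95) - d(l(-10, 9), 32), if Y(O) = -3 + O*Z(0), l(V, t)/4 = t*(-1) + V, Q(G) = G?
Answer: -159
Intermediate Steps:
l(V, t) = -4*t + 4*V (l(V, t) = 4*(t*(-1) + V) = 4*(-t + V) = 4*(V - t) = -4*t + 4*V)
d(M, T) = -7*T (d(M, T) = T*(-4 - 3) = T*(-7) = -7*T)
Y(O) = -3 + 4*O (Y(O) = -3 + O*4 = -3 + 4*O)
Y(-95) - d(l(-10, 9), 32) = (-3 + 4*(-95)) - (-7)*32 = (-3 - 380) - 1*(-224) = -383 + 224 = -159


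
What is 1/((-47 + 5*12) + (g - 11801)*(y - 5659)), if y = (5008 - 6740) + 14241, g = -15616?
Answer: -1/187806437 ≈ -5.3246e-9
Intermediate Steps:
y = 12509 (y = -1732 + 14241 = 12509)
1/((-47 + 5*12) + (g - 11801)*(y - 5659)) = 1/((-47 + 5*12) + (-15616 - 11801)*(12509 - 5659)) = 1/((-47 + 60) - 27417*6850) = 1/(13 - 187806450) = 1/(-187806437) = -1/187806437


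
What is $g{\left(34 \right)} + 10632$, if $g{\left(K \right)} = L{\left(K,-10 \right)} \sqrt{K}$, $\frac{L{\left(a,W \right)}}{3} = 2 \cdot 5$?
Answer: $10632 + 30 \sqrt{34} \approx 10807.0$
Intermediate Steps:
$L{\left(a,W \right)} = 30$ ($L{\left(a,W \right)} = 3 \cdot 2 \cdot 5 = 3 \cdot 10 = 30$)
$g{\left(K \right)} = 30 \sqrt{K}$
$g{\left(34 \right)} + 10632 = 30 \sqrt{34} + 10632 = 10632 + 30 \sqrt{34}$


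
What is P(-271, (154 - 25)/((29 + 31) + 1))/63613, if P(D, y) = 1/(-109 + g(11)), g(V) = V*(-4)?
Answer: -1/9732789 ≈ -1.0275e-7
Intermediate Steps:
g(V) = -4*V
P(D, y) = -1/153 (P(D, y) = 1/(-109 - 4*11) = 1/(-109 - 44) = 1/(-153) = -1/153)
P(-271, (154 - 25)/((29 + 31) + 1))/63613 = -1/153/63613 = -1/153*1/63613 = -1/9732789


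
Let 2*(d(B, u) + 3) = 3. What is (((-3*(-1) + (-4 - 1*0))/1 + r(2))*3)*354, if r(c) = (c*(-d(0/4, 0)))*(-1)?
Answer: -4248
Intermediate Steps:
d(B, u) = -3/2 (d(B, u) = -3 + (½)*3 = -3 + 3/2 = -3/2)
r(c) = -3*c/2 (r(c) = (c*(-1*(-3/2)))*(-1) = (c*(3/2))*(-1) = (3*c/2)*(-1) = -3*c/2)
(((-3*(-1) + (-4 - 1*0))/1 + r(2))*3)*354 = (((-3*(-1) + (-4 - 1*0))/1 - 3/2*2)*3)*354 = (((3 + (-4 + 0))*1 - 3)*3)*354 = (((3 - 4)*1 - 3)*3)*354 = ((-1*1 - 3)*3)*354 = ((-1 - 3)*3)*354 = -4*3*354 = -12*354 = -4248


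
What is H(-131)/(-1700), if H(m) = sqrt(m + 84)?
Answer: -I*sqrt(47)/1700 ≈ -0.0040327*I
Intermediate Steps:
H(m) = sqrt(84 + m)
H(-131)/(-1700) = sqrt(84 - 131)/(-1700) = sqrt(-47)*(-1/1700) = (I*sqrt(47))*(-1/1700) = -I*sqrt(47)/1700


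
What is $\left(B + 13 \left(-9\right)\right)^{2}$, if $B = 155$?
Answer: $1444$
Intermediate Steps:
$\left(B + 13 \left(-9\right)\right)^{2} = \left(155 + 13 \left(-9\right)\right)^{2} = \left(155 - 117\right)^{2} = 38^{2} = 1444$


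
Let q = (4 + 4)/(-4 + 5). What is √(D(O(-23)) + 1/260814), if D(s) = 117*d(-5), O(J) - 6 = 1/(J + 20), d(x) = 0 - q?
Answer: I*√63670410009042/260814 ≈ 30.594*I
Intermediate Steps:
q = 8 (q = 8/1 = 8*1 = 8)
d(x) = -8 (d(x) = 0 - 1*8 = 0 - 8 = -8)
O(J) = 6 + 1/(20 + J) (O(J) = 6 + 1/(J + 20) = 6 + 1/(20 + J))
D(s) = -936 (D(s) = 117*(-8) = -936)
√(D(O(-23)) + 1/260814) = √(-936 + 1/260814) = √(-244121903/260814) = I*√63670410009042/260814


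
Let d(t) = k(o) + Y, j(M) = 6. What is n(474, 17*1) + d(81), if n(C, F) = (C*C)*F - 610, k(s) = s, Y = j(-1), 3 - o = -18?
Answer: 3818909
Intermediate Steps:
o = 21 (o = 3 - 1*(-18) = 3 + 18 = 21)
Y = 6
d(t) = 27 (d(t) = 21 + 6 = 27)
n(C, F) = -610 + F*C**2 (n(C, F) = C**2*F - 610 = F*C**2 - 610 = -610 + F*C**2)
n(474, 17*1) + d(81) = (-610 + (17*1)*474**2) + 27 = (-610 + 17*224676) + 27 = (-610 + 3819492) + 27 = 3818882 + 27 = 3818909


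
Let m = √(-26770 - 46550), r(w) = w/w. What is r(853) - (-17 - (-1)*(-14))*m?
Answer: 1 + 62*I*√18330 ≈ 1.0 + 8394.1*I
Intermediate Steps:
r(w) = 1
m = 2*I*√18330 (m = √(-73320) = 2*I*√18330 ≈ 270.78*I)
r(853) - (-17 - (-1)*(-14))*m = 1 - (-17 - (-1)*(-14))*2*I*√18330 = 1 - (-17 - 1*14)*2*I*√18330 = 1 - (-17 - 14)*2*I*√18330 = 1 - (-31)*2*I*√18330 = 1 - (-62)*I*√18330 = 1 + 62*I*√18330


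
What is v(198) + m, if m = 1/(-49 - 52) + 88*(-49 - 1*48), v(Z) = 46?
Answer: -857491/101 ≈ -8490.0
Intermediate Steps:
m = -862137/101 (m = 1/(-101) + 88*(-49 - 48) = -1/101 + 88*(-97) = -1/101 - 8536 = -862137/101 ≈ -8536.0)
v(198) + m = 46 - 862137/101 = -857491/101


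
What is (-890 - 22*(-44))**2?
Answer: 6084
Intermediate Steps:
(-890 - 22*(-44))**2 = (-890 + 968)**2 = 78**2 = 6084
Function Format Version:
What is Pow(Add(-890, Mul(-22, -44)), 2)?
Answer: 6084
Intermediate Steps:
Pow(Add(-890, Mul(-22, -44)), 2) = Pow(Add(-890, 968), 2) = Pow(78, 2) = 6084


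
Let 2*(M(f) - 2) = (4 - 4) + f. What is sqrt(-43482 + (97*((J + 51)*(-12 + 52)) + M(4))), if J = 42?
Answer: sqrt(317362) ≈ 563.35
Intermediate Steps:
M(f) = 2 + f/2 (M(f) = 2 + ((4 - 4) + f)/2 = 2 + (0 + f)/2 = 2 + f/2)
sqrt(-43482 + (97*((J + 51)*(-12 + 52)) + M(4))) = sqrt(-43482 + (97*((42 + 51)*(-12 + 52)) + (2 + (1/2)*4))) = sqrt(-43482 + (97*(93*40) + (2 + 2))) = sqrt(-43482 + (97*3720 + 4)) = sqrt(-43482 + (360840 + 4)) = sqrt(-43482 + 360844) = sqrt(317362)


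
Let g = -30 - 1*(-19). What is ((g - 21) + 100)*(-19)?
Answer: -1292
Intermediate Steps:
g = -11 (g = -30 + 19 = -11)
((g - 21) + 100)*(-19) = ((-11 - 21) + 100)*(-19) = (-32 + 100)*(-19) = 68*(-19) = -1292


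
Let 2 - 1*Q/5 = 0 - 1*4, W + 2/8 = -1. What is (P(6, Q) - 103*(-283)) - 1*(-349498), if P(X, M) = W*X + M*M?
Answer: 759079/2 ≈ 3.7954e+5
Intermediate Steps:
W = -5/4 (W = -¼ - 1 = -5/4 ≈ -1.2500)
Q = 30 (Q = 10 - 5*(0 - 1*4) = 10 - 5*(0 - 4) = 10 - 5*(-4) = 10 + 20 = 30)
P(X, M) = M² - 5*X/4 (P(X, M) = -5*X/4 + M*M = -5*X/4 + M² = M² - 5*X/4)
(P(6, Q) - 103*(-283)) - 1*(-349498) = ((30² - 5/4*6) - 103*(-283)) - 1*(-349498) = ((900 - 15/2) + 29149) + 349498 = (1785/2 + 29149) + 349498 = 60083/2 + 349498 = 759079/2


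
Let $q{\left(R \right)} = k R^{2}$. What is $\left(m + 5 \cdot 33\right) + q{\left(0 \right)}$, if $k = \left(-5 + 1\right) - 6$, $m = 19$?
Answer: $184$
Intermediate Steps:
$k = -10$ ($k = -4 - 6 = -10$)
$q{\left(R \right)} = - 10 R^{2}$
$\left(m + 5 \cdot 33\right) + q{\left(0 \right)} = \left(19 + 5 \cdot 33\right) - 10 \cdot 0^{2} = \left(19 + 165\right) - 0 = 184 + 0 = 184$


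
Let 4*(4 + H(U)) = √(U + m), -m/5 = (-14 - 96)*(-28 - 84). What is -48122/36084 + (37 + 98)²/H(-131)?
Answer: -22535658007/1118369454 - 4155300*I*√19/61987 ≈ -20.15 - 292.2*I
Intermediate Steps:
m = -61600 (m = -5*(-14 - 96)*(-28 - 84) = -(-550)*(-112) = -5*12320 = -61600)
H(U) = -4 + √(-61600 + U)/4 (H(U) = -4 + √(U - 61600)/4 = -4 + √(-61600 + U)/4)
-48122/36084 + (37 + 98)²/H(-131) = -48122/36084 + (37 + 98)²/(-4 + √(-61600 - 131)/4) = -48122*1/36084 + 135²/(-4 + √(-61731)/4) = -24061/18042 + 18225/(-4 + (57*I*√19)/4) = -24061/18042 + 18225/(-4 + 57*I*√19/4)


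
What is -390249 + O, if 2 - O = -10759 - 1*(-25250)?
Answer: -404738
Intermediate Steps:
O = -14489 (O = 2 - (-10759 - 1*(-25250)) = 2 - (-10759 + 25250) = 2 - 1*14491 = 2 - 14491 = -14489)
-390249 + O = -390249 - 14489 = -404738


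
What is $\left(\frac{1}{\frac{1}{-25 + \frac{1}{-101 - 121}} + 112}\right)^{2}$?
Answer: $\frac{30813601}{386249820100} \approx 7.9776 \cdot 10^{-5}$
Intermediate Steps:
$\left(\frac{1}{\frac{1}{-25 + \frac{1}{-101 - 121}} + 112}\right)^{2} = \left(\frac{1}{\frac{1}{-25 + \frac{1}{-222}} + 112}\right)^{2} = \left(\frac{1}{\frac{1}{-25 - \frac{1}{222}} + 112}\right)^{2} = \left(\frac{1}{\frac{1}{- \frac{5551}{222}} + 112}\right)^{2} = \left(\frac{1}{- \frac{222}{5551} + 112}\right)^{2} = \left(\frac{1}{\frac{621490}{5551}}\right)^{2} = \left(\frac{5551}{621490}\right)^{2} = \frac{30813601}{386249820100}$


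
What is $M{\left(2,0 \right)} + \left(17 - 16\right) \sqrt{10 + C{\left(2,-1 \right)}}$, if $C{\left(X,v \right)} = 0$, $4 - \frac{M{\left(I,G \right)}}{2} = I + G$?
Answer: $4 + \sqrt{10} \approx 7.1623$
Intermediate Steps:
$M{\left(I,G \right)} = 8 - 2 G - 2 I$ ($M{\left(I,G \right)} = 8 - 2 \left(I + G\right) = 8 - 2 \left(G + I\right) = 8 - \left(2 G + 2 I\right) = 8 - 2 G - 2 I$)
$M{\left(2,0 \right)} + \left(17 - 16\right) \sqrt{10 + C{\left(2,-1 \right)}} = \left(8 - 0 - 4\right) + \left(17 - 16\right) \sqrt{10 + 0} = \left(8 + 0 - 4\right) + 1 \sqrt{10} = 4 + \sqrt{10}$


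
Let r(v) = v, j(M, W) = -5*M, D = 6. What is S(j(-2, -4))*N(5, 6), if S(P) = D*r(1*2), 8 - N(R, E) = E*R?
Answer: -264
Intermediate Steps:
N(R, E) = 8 - E*R
S(P) = 12 (S(P) = 6*(1*2) = 6*2 = 12)
S(j(-2, -4))*N(5, 6) = 12*(8 - 1*6*5) = 12*(8 - 30) = 12*(-22) = -264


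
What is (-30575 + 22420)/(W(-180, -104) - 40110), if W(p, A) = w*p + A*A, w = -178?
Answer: -8155/2746 ≈ -2.9698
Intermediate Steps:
W(p, A) = A² - 178*p (W(p, A) = -178*p + A*A = -178*p + A² = A² - 178*p)
(-30575 + 22420)/(W(-180, -104) - 40110) = (-30575 + 22420)/(((-104)² - 178*(-180)) - 40110) = -8155/((10816 + 32040) - 40110) = -8155/(42856 - 40110) = -8155/2746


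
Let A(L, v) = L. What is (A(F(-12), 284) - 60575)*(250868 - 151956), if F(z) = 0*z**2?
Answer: -5991594400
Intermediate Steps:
F(z) = 0
(A(F(-12), 284) - 60575)*(250868 - 151956) = (0 - 60575)*(250868 - 151956) = -60575*98912 = -5991594400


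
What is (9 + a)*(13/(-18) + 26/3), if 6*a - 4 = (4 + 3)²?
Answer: 15301/108 ≈ 141.68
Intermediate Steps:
a = 53/6 (a = ⅔ + (4 + 3)²/6 = ⅔ + (⅙)*7² = ⅔ + (⅙)*49 = ⅔ + 49/6 = 53/6 ≈ 8.8333)
(9 + a)*(13/(-18) + 26/3) = (9 + 53/6)*(13/(-18) + 26/3) = 107*(13*(-1/18) + 26*(⅓))/6 = 107*(-13/18 + 26/3)/6 = (107/6)*(143/18) = 15301/108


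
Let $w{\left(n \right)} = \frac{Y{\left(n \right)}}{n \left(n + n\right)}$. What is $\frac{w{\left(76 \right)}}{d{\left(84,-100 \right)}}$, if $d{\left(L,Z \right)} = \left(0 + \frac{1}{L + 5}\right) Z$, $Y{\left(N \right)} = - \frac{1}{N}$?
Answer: $\frac{89}{87795200} \approx 1.0137 \cdot 10^{-6}$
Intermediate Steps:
$d{\left(L,Z \right)} = \frac{Z}{5 + L}$ ($d{\left(L,Z \right)} = \left(0 + \frac{1}{5 + L}\right) Z = \frac{Z}{5 + L}$)
$w{\left(n \right)} = - \frac{1}{2 n^{3}}$ ($w{\left(n \right)} = \frac{\left(-1\right) \frac{1}{n}}{n \left(n + n\right)} = \frac{\left(-1\right) \frac{1}{n}}{n 2 n} = \frac{\left(-1\right) \frac{1}{n}}{2 n^{2}} = - \frac{1}{n} \frac{1}{2 n^{2}} = - \frac{1}{2 n^{3}}$)
$\frac{w{\left(76 \right)}}{d{\left(84,-100 \right)}} = \frac{\left(- \frac{1}{2}\right) \frac{1}{438976}}{\left(-100\right) \frac{1}{5 + 84}} = \frac{\left(- \frac{1}{2}\right) \frac{1}{438976}}{\left(-100\right) \frac{1}{89}} = - \frac{1}{877952 \left(\left(-100\right) \frac{1}{89}\right)} = - \frac{1}{877952 \left(- \frac{100}{89}\right)} = \left(- \frac{1}{877952}\right) \left(- \frac{89}{100}\right) = \frac{89}{87795200}$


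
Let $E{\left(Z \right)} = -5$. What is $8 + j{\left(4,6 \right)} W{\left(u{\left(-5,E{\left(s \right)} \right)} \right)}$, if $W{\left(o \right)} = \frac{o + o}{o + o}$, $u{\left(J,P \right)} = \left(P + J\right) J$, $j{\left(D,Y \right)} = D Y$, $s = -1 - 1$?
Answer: $32$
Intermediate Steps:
$s = -2$
$u{\left(J,P \right)} = J \left(J + P\right)$ ($u{\left(J,P \right)} = \left(J + P\right) J = J \left(J + P\right)$)
$W{\left(o \right)} = 1$ ($W{\left(o \right)} = \frac{2 o}{2 o} = 2 o \frac{1}{2 o} = 1$)
$8 + j{\left(4,6 \right)} W{\left(u{\left(-5,E{\left(s \right)} \right)} \right)} = 8 + 4 \cdot 6 \cdot 1 = 8 + 24 \cdot 1 = 8 + 24 = 32$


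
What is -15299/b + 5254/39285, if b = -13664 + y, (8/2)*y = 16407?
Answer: 2605045106/1502611965 ≈ 1.7337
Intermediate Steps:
y = 16407/4 (y = (1/4)*16407 = 16407/4 ≈ 4101.8)
b = -38249/4 (b = -13664 + 16407/4 = -38249/4 ≈ -9562.3)
-15299/b + 5254/39285 = -15299/(-38249/4) + 5254/39285 = -15299*(-4/38249) + 5254*(1/39285) = 61196/38249 + 5254/39285 = 2605045106/1502611965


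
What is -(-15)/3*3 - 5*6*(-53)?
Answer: 1605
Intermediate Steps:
-(-15)/3*3 - 5*6*(-53) = -(-15)/3*3 - 30*(-53) = -3*(-5/3)*3 + 1590 = 5*3 + 1590 = 15 + 1590 = 1605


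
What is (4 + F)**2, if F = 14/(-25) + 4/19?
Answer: 3006756/225625 ≈ 13.326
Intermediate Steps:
F = -166/475 (F = 14*(-1/25) + 4*(1/19) = -14/25 + 4/19 = -166/475 ≈ -0.34947)
(4 + F)**2 = (4 - 166/475)**2 = (1734/475)**2 = 3006756/225625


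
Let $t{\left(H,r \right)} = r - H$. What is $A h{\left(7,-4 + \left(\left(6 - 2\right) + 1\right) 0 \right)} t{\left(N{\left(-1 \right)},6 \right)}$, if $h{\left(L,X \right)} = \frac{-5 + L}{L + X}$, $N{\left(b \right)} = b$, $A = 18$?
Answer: $84$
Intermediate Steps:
$h{\left(L,X \right)} = \frac{-5 + L}{L + X}$
$A h{\left(7,-4 + \left(\left(6 - 2\right) + 1\right) 0 \right)} t{\left(N{\left(-1 \right)},6 \right)} = 18 \frac{-5 + 7}{7 - \left(4 - \left(\left(6 - 2\right) + 1\right) 0\right)} \left(6 - -1\right) = 18 \frac{1}{7 - \left(4 - \left(4 + 1\right) 0\right)} 2 \left(6 + 1\right) = 18 \frac{1}{7 + \left(-4 + 5 \cdot 0\right)} 2 \cdot 7 = 18 \frac{1}{7 + \left(-4 + 0\right)} 2 \cdot 7 = 18 \frac{1}{7 - 4} \cdot 2 \cdot 7 = 18 \cdot \frac{1}{3} \cdot 2 \cdot 7 = 18 \cdot \frac{2}{3} \cdot 7 = 12 \cdot 7 = 84$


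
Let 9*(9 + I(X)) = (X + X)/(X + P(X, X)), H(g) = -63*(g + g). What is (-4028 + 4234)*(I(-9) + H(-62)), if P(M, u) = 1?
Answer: 3214939/2 ≈ 1.6075e+6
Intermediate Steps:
H(g) = -126*g
I(X) = -9 + 2*X/(9*(1 + X)) (I(X) = -9 + ((X + X)/(X + 1))/9 = -9 + ((2*X)/(1 + X))/9 = -9 + (2*X/(1 + X))/9 = -9 + 2*X/(9*(1 + X)))
(-4028 + 4234)*(I(-9) + H(-62)) = (-4028 + 4234)*((-81 - 79*(-9))/(9*(1 - 9)) - 126*(-62)) = 206*((⅑)*(-81 + 711)/(-8) + 7812) = 206*((⅑)*(-⅛)*630 + 7812) = 206*(-35/4 + 7812) = 206*(31213/4) = 3214939/2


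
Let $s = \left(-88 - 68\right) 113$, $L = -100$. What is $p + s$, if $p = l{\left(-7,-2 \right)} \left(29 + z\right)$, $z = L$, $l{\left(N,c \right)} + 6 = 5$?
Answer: $-17557$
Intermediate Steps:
$l{\left(N,c \right)} = -1$ ($l{\left(N,c \right)} = -6 + 5 = -1$)
$z = -100$
$p = 71$ ($p = - (29 - 100) = \left(-1\right) \left(-71\right) = 71$)
$s = -17628$ ($s = \left(-156\right) 113 = -17628$)
$p + s = 71 - 17628 = -17557$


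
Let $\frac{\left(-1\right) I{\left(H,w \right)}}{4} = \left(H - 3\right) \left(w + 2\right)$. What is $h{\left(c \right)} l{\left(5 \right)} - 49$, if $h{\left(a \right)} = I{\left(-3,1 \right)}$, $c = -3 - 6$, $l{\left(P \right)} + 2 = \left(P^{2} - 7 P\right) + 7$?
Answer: $-409$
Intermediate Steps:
$l{\left(P \right)} = 5 + P^{2} - 7 P$ ($l{\left(P \right)} = -2 + \left(\left(P^{2} - 7 P\right) + 7\right) = -2 + \left(7 + P^{2} - 7 P\right) = 5 + P^{2} - 7 P$)
$c = -9$ ($c = -3 - 6 = -9$)
$I{\left(H,w \right)} = - 4 \left(-3 + H\right) \left(2 + w\right)$ ($I{\left(H,w \right)} = - 4 \left(H - 3\right) \left(w + 2\right) = - 4 \left(-3 + H\right) \left(2 + w\right)$)
$h{\left(a \right)} = 72$ ($h{\left(a \right)} = 24 - -24 + 12 \cdot 1 - \left(-12\right) 1 = 24 + 24 + 12 + 12 = 72$)
$h{\left(c \right)} l{\left(5 \right)} - 49 = 72 \left(5 + 5^{2} - 35\right) - 49 = 72 \left(5 + 25 - 35\right) - 49 = 72 \left(-5\right) - 49 = -360 - 49 = -409$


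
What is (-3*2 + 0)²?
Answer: 36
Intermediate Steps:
(-3*2 + 0)² = (-6 + 0)² = (-6)² = 36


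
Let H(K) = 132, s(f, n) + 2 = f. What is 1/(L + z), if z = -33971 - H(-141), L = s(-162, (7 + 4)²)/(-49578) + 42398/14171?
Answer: -351284919/11978817426613 ≈ -2.9326e-5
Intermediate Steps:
s(f, n) = -2 + f
L = 1052166044/351284919 (L = (-2 - 162)/(-49578) + 42398/14171 = -164*(-1/49578) + 42398*(1/14171) = 82/24789 + 42398/14171 = 1052166044/351284919 ≈ 2.9952)
z = -34103 (z = -33971 - 1*132 = -33971 - 132 = -34103)
1/(L + z) = 1/(1052166044/351284919 - 34103) = 1/(-11978817426613/351284919) = -351284919/11978817426613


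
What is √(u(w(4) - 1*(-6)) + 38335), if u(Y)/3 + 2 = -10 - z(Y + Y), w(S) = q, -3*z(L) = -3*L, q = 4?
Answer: √38239 ≈ 195.55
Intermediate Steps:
z(L) = L (z(L) = -(-1)*L = L)
w(S) = 4
u(Y) = -36 - 6*Y (u(Y) = -6 + 3*(-10 - (Y + Y)) = -6 + 3*(-10 - 2*Y) = -6 + (-30 - 6*Y) = -36 - 6*Y)
√(u(w(4) - 1*(-6)) + 38335) = √((-36 - 6*(4 - 1*(-6))) + 38335) = √((-36 - 6*(4 + 6)) + 38335) = √((-36 - 6*10) + 38335) = √((-36 - 60) + 38335) = √(-96 + 38335) = √38239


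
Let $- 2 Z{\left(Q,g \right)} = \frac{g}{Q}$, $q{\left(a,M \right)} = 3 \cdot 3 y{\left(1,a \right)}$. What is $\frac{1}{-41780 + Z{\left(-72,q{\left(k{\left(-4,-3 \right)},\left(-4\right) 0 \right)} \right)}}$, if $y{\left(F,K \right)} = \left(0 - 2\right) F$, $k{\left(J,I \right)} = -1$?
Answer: $- \frac{8}{334241} \approx -2.3935 \cdot 10^{-5}$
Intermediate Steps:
$y{\left(F,K \right)} = - 2 F$
$q{\left(a,M \right)} = -18$ ($q{\left(a,M \right)} = 3 \cdot 3 \left(\left(-2\right) 1\right) = 9 \left(-2\right) = -18$)
$Z{\left(Q,g \right)} = - \frac{g}{2 Q}$ ($Z{\left(Q,g \right)} = - \frac{g \frac{1}{Q}}{2} = - \frac{g}{2 Q}$)
$\frac{1}{-41780 + Z{\left(-72,q{\left(k{\left(-4,-3 \right)},\left(-4\right) 0 \right)} \right)}} = \frac{1}{-41780 - - \frac{9}{-72}} = \frac{1}{-41780 - \left(-9\right) \left(- \frac{1}{72}\right)} = \frac{1}{-41780 - \frac{1}{8}} = \frac{1}{- \frac{334241}{8}} = - \frac{8}{334241}$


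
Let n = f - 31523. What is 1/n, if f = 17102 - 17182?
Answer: -1/31603 ≈ -3.1643e-5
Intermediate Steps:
f = -80
n = -31603 (n = -80 - 31523 = -31603)
1/n = 1/(-31603) = -1/31603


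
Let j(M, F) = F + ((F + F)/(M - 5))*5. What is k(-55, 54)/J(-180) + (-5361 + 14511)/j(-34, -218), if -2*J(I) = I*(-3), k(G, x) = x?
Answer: -895286/15805 ≈ -56.646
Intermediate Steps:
j(M, F) = F + 10*F/(-5 + M) (j(M, F) = F + ((2*F)/(-5 + M))*5 = F + (2*F/(-5 + M))*5 = F + 10*F/(-5 + M))
J(I) = 3*I/2 (J(I) = -I*(-3)/2 = -(-3)*I/2 = 3*I/2)
k(-55, 54)/J(-180) + (-5361 + 14511)/j(-34, -218) = 54/(((3/2)*(-180))) + (-5361 + 14511)/((-218*(5 - 34)/(-5 - 34))) = 54/(-270) + 9150/((-218*(-29)/(-39))) = 54*(-1/270) + 9150/((-218*(-1/39)*(-29))) = -⅕ + 9150/(-6322/39) = -⅕ + 9150*(-39/6322) = -⅕ - 178425/3161 = -895286/15805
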